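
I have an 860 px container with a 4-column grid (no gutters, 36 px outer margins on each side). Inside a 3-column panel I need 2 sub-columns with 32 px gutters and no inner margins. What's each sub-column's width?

279.5 px

Inside the margins: 860 − 72 = 788 px.
4c = 788 → c = 197 px.
3-column span = 3·197 = 591 px.
2d + 1·32 = 591 → 2d = 559 → d = 279.5 px.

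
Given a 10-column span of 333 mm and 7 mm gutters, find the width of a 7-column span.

231 mm

333 − 9·7 = 270; ÷10 gives c = 27 mm.
7 columns plus 6 gutters: 189 + 42 = 231 mm.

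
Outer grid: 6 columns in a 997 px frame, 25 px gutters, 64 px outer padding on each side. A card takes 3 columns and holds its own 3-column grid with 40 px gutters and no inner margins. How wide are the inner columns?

Subtract both margins: 997 − 2·64 = 869 px.
6c + 5·25 = 869 → 6c = 744 → c = 124 px.
3-column span = 3·124 + 2·25 = 422 px.
3 columns + 2 gutters: 3d + 2·40 = 422.
3d = 422 − 80 = 342, so d = 114 px.

114 px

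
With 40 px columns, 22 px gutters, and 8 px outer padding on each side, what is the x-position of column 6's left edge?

318 px

Before column 6: the margin + 5 columns + 5 gutters.
Offset = 8 + 5·(40 + 22) = 8 + 310 = 318 px.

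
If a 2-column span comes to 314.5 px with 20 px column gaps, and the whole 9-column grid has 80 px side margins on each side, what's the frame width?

2c + 1·20 = 314.5 → 2c = 294.5 → c = 147.25 px.
Adding margins, columns and gutters: 160 + 1325.25 + 160 = 1645.25 px.

1645.25 px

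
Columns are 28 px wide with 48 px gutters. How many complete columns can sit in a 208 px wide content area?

3 columns

Each extra column adds 28 + 48 = 76 px.
(208 + 48) / 76 = 3.37, so 3 columns fit.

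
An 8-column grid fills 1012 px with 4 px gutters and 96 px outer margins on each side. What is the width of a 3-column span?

305 px

Subtract both margins: 1012 − 2·96 = 820 px.
Subtracting 7 gutters of 4 leaves 792 for 8 columns, so c = 99 px.
3-column span = 3·99 + 2·4 = 305 px.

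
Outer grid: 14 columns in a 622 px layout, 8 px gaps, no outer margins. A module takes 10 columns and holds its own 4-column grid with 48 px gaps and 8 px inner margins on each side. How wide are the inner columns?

14 columns + 13 gaps: 14c + 13·8 = 622.
14c = 622 − 104 = 518, so c = 37 px.
10-column span = 10·37 + 9·8 = 442 px.
Inner content = 442 − 2·8 = 426 px.
Subtracting 3 gaps of 48 leaves 282 for 4 columns, so d = 70.5 px.

70.5 px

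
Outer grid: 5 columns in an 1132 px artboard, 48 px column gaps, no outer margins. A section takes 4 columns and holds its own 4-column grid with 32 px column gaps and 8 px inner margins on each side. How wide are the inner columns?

5c + 4·48 = 1132 → 5c = 940 → c = 188 px.
Span of 4: 4·188 + 3·48 = 752 + 144 = 896 px.
Inner content = 896 − 2·8 = 880 px.
Subtracting 3 column gaps of 32 leaves 784 for 4 columns, so d = 196 px.

196 px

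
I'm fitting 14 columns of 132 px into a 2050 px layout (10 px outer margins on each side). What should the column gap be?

14 px

Take off 20 px of margins, leaving 2030 px.
14·132 + 13g = 2030 → 13g = 182 → g = 14 px.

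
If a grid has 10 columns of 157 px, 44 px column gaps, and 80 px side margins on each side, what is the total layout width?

2126 px

Layout = 2·80 + 10·157 + 9·44 = 160 + 1570 + 396 = 2126 px.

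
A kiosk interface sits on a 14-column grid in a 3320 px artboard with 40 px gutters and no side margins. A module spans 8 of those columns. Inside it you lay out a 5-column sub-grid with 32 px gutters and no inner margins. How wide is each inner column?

Subtracting 13 gutters of 40 leaves 2800 for 14 columns, so c = 200 px.
Span of 8: 8·200 + 7·40 = 1600 + 280 = 1880 px.
5d + 4·32 = 1880 → 5d = 1752 → d = 350.4 px.

350.4 px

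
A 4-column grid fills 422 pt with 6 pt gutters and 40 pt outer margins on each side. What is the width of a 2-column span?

168 pt

Subtract both margins: 422 − 2·40 = 342 pt.
Subtracting 3 gutters of 6 leaves 324 for 4 columns, so c = 81 pt.
2 columns plus 1 gutter: 162 + 6 = 168 pt.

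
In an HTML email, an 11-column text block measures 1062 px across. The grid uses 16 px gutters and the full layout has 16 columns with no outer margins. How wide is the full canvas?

1062 − 10·16 = 902; ÷11 gives c = 82 px.
Total width: 16·82 + 15·16 = 1552 px.

1552 px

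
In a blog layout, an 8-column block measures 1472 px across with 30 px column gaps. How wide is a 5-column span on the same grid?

908.75 px

Subtracting 7 column gaps of 30 leaves 1262 for 8 columns, so c = 157.75 px.
5-column span = 5·157.75 + 4·30 = 908.75 px.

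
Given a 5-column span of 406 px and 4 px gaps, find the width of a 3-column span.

242 px

5c + 4·4 = 406 → 5c = 390 → c = 78 px.
Span of 3: 3·78 + 2·4 = 234 + 8 = 242 px.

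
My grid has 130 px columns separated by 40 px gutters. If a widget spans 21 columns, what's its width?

21 columns plus 20 gutters: 2730 + 800 = 3530 px.

3530 px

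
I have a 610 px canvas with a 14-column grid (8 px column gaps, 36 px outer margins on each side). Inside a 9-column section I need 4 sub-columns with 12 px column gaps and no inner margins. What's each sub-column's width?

76.75 px

Outer content = 610 − 2·36 = 538 px.
14c + 13·8 = 538 → 14c = 434 → c = 31 px.
9-column span = 9·31 + 8·8 = 343 px.
4d + 3·12 = 343 → 4d = 307 → d = 76.75 px.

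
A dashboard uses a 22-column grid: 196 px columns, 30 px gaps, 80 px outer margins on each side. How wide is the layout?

5102 px

Layout = 2·80 + 22·196 + 21·30 = 160 + 4312 + 630 = 5102 px.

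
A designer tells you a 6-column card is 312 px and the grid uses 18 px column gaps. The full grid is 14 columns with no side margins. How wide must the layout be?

6 columns + 5 column gaps: 6c + 5·18 = 312.
6c = 312 − 90 = 222, so c = 37 px.
Total width: 14·37 + 13·18 = 752 px.

752 px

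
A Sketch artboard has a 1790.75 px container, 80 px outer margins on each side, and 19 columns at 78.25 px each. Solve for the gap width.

Inside the margins: 1790.75 − 160 = 1630.75 px.
19 columns take 19·78.25 = 1486.75 px; remaining 144 splits into 18 gaps.
g = 144 / 18 = 8 px.

8 px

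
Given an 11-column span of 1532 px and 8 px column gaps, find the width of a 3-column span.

412 px

11c + 10·8 = 1532 → 11c = 1452 → c = 132 px.
3-column span = 3·132 + 2·8 = 412 px.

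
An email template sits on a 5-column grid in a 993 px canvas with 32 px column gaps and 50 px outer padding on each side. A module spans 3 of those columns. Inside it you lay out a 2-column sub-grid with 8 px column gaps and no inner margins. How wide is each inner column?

257.5 px

Take off 100 px of margins, leaving 893 px.
5c + 4·32 = 893 → 5c = 765 → c = 153 px.
Span of 3: 3·153 + 2·32 = 459 + 64 = 523 px.
Subtracting 1 column gap of 8 leaves 515 for 2 columns, so d = 257.5 px.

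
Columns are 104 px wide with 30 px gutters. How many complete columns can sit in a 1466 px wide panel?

Each extra column adds 104 + 30 = 134 px.
(1466 + 30) / 134 = 11.16, so 11 columns fit.

11 columns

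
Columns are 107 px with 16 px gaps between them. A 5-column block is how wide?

Span of 5: 5·107 + 4·16 = 535 + 64 = 599 px.

599 px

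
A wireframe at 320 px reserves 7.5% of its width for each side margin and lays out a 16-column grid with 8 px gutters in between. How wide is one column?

Each margin = 7.5% of 320 = 24 px; content = 320 − 2·24 = 272 px.
16c + 15·8 = 272 → 16c = 152 → c = 9.5 px.

9.5 px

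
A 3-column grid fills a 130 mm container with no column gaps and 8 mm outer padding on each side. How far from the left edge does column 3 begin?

84 mm

Inside the margins: 130 − 16 = 114 mm.
114 / 3 = 38 mm per column.
Column 3 starts at margin + 2·(column + gutter) = 8 + 2·38 = 84 mm.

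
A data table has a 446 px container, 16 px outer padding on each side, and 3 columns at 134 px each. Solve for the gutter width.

Subtract both margins: 446 − 2·16 = 414 px.
3 columns take 3·134 = 402 px; remaining 12 splits into 2 gutters.
g = 12 / 2 = 6 px.

6 px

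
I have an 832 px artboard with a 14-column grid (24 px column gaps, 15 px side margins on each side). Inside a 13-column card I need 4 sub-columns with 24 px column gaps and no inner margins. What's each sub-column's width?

167.75 px

Take off 30 px of margins, leaving 802 px.
14c + 13·24 = 802 → 14c = 490 → c = 35 px.
13 columns plus 12 column gaps: 455 + 288 = 743 px.
4d + 3·24 = 743 → 4d = 671 → d = 167.75 px.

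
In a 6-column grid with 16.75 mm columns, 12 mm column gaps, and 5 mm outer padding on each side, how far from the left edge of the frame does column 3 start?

62.5 mm

Each column+gutter stride is 28.75 mm; 2 of them past the 5 mm margin is 5 + 57.5 = 62.5 mm.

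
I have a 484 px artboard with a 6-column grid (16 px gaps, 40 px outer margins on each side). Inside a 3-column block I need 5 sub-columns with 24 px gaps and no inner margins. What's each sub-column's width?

Take off 80 px of margins, leaving 404 px.
6c + 5·16 = 404 → 6c = 324 → c = 54 px.
Span of 3: 3·54 + 2·16 = 162 + 32 = 194 px.
5 columns + 4 gaps: 5d + 4·24 = 194.
5d = 194 − 96 = 98, so d = 19.6 px.

19.6 px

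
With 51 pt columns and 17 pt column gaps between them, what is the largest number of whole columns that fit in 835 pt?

12 columns

Each extra column adds 51 + 17 = 68 pt.
(835 + 17) / 68 = 12.53, so 12 columns fit.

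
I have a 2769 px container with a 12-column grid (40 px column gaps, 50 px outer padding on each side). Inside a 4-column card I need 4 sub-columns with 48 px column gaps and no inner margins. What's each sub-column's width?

179.75 px

Subtract both margins: 2769 − 2·50 = 2669 px.
12c + 11·40 = 2669 → 12c = 2229 → c = 185.75 px.
4-column span = 4·185.75 + 3·40 = 863 px.
Subtracting 3 column gaps of 48 leaves 719 for 4 columns, so d = 179.75 px.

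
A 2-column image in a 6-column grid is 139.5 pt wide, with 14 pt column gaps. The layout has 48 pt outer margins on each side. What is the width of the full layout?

542.5 pt

2c + 1·14 = 139.5 → 2c = 125.5 → c = 62.75 pt.
Adding margins, columns and gutters: 96 + 376.5 + 70 = 542.5 pt.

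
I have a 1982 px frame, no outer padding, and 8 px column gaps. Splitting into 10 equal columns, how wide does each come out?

Subtracting 9 column gaps of 8 leaves 1910 for 10 columns, so c = 191 px.

191 px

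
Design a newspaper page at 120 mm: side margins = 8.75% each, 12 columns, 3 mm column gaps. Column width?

5.5 mm

Margins: 8.75% × 120 = 10.5 mm each, so content = 120 − 21 = 99 mm.
99 − 11·3 = 66; ÷12 gives c = 5.5 mm.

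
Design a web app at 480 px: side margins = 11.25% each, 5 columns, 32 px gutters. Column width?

480 × (1 − 2·11.25%) = 480 × 77.5% = 372 px for the columns.
5 columns + 4 gutters: 5c + 4·32 = 372.
5c = 372 − 128 = 244, so c = 48.8 px.

48.8 px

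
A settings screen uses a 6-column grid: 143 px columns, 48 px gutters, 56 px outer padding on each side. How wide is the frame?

1210 px

Frame = 2·56 + 6·143 + 5·48 = 112 + 858 + 240 = 1210 px.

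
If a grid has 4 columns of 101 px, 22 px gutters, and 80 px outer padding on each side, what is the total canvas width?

630 px

Canvas = 2·80 + 4·101 + 3·22 = 160 + 404 + 66 = 630 px.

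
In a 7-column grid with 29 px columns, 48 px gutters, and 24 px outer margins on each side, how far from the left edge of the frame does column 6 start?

Before column 6: the margin + 5 columns + 5 gutters.
Offset = 24 + 5·(29 + 48) = 24 + 385 = 409 px.

409 px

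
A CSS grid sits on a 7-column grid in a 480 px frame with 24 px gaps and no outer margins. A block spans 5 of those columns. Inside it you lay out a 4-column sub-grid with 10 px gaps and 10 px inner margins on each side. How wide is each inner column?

71.5 px

Subtracting 6 gaps of 24 leaves 336 for 7 columns, so c = 48 px.
5-column span = 5·48 + 4·24 = 336 px.
Inner content = 336 − 2·10 = 316 px.
4 columns + 3 gaps: 4d + 3·10 = 316.
4d = 316 − 30 = 286, so d = 71.5 px.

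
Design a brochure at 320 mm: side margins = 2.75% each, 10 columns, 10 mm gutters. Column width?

320 × (1 − 2·2.75%) = 320 × 94.5% = 302.4 mm for the columns.
10c + 9·10 = 302.4 → 10c = 212.4 → c = 21.24 mm.

21.24 mm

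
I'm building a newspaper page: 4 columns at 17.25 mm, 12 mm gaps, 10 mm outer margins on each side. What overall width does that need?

125 mm

Total width: 2·10 + 4·17.25 + 3·12 = 125 mm.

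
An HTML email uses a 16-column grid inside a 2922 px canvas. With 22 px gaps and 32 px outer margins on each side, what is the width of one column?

158 px

Inside the margins: 2922 − 64 = 2858 px.
2858 − 15·22 = 2528; ÷16 gives c = 158 px.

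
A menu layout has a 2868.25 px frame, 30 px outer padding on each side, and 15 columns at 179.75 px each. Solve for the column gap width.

8 px

Inside the margins: 2868.25 − 60 = 2808.25 px.
15 columns take 15·179.75 = 2696.25 px; remaining 112 splits into 14 column gaps.
g = 112 / 14 = 8 px.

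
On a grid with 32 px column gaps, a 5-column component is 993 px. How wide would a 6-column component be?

1198 px

5c + 4·32 = 993 → 5c = 865 → c = 173 px.
Span of 6: 6·173 + 5·32 = 1038 + 160 = 1198 px.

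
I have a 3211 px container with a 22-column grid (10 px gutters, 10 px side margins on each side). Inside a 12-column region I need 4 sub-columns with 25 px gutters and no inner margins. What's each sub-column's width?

Subtract both margins: 3211 − 2·10 = 3191 px.
Subtracting 21 gutters of 10 leaves 2981 for 22 columns, so c = 135.5 px.
12-column span = 12·135.5 + 11·10 = 1736 px.
Subtracting 3 gutters of 25 leaves 1661 for 4 columns, so d = 415.25 px.

415.25 px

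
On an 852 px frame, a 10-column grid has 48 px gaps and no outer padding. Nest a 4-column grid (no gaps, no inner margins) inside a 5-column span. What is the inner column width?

Subtracting 9 gaps of 48 leaves 420 for 10 columns, so c = 42 px.
Span of 5: 5·42 + 4·48 = 210 + 192 = 402 px.
With no gaps, each column is 402/4 = 100.5 px.

100.5 px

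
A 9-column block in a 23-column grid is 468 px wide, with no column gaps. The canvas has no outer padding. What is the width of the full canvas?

1196 px

9c = 468 → c = 52 px.
Canvas = 23·52 = 1196 = 1196 px.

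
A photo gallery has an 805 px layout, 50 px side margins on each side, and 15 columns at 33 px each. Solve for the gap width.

15 px

Content width = 805 − 2·50 = 705 px.
Columns use 495 px, leaving 210 px across 14 gaps = 15 px each.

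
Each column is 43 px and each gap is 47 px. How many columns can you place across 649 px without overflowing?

Each extra column adds 43 + 47 = 90 px.
(649 + 47) / 90 = 7.73, so 7 columns fit.

7 columns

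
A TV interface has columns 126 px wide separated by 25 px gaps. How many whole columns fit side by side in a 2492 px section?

16 columns

16 columns: 16·126 + 15·25 = 2391 px ≤ 2492.
17 columns: 2542 px > 2492. So 16.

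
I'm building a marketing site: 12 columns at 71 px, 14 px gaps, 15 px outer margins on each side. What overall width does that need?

Total width: 2·15 + 12·71 + 11·14 = 1036 px.

1036 px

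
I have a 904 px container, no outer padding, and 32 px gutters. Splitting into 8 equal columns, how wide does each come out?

85 px

8 columns + 7 gutters: 8c + 7·32 = 904.
8c = 904 − 224 = 680, so c = 85 px.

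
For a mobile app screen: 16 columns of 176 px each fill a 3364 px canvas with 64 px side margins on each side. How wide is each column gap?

28 px

Content width = 3364 − 2·64 = 3236 px.
16 columns take 16·176 = 2816 px; remaining 420 splits into 15 column gaps.
g = 420 / 15 = 28 px.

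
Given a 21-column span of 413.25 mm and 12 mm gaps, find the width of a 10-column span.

21c + 20·12 = 413.25 → 21c = 173.25 → c = 8.25 mm.
Span of 10: 10·8.25 + 9·12 = 82.5 + 108 = 190.5 mm.

190.5 mm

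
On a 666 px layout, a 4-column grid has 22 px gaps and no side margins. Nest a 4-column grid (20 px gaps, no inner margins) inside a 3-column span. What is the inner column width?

Subtracting 3 gaps of 22 leaves 600 for 4 columns, so c = 150 px.
Span of 3: 3·150 + 2·22 = 450 + 44 = 494 px.
4 columns + 3 gaps: 4d + 3·20 = 494.
4d = 494 − 60 = 434, so d = 108.5 px.

108.5 px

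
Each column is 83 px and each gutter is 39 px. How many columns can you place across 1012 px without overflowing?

8 columns

Each extra column adds 83 + 39 = 122 px.
(1012 + 39) / 122 = 8.61, so 8 columns fit.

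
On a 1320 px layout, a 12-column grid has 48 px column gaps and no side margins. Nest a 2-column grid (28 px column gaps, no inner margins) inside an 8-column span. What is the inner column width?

418 px

1320 − 11·48 = 792; ÷12 gives c = 66 px.
8 columns plus 7 column gaps: 528 + 336 = 864 px.
864 − 1·28 = 836; ÷2 gives d = 418 px.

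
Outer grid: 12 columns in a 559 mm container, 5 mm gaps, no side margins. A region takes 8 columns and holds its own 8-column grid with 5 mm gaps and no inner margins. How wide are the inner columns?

12c + 11·5 = 559 → 12c = 504 → c = 42 mm.
8-column span = 8·42 + 7·5 = 371 mm.
8 columns + 7 gaps: 8d + 7·5 = 371.
8d = 371 − 35 = 336, so d = 42 mm.

42 mm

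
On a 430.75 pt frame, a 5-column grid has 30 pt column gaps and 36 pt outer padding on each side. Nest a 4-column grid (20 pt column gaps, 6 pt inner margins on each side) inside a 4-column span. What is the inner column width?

Outer content = 430.75 − 2·36 = 358.75 pt.
5 columns + 4 column gaps: 5c + 4·30 = 358.75.
5c = 358.75 − 120 = 238.75, so c = 47.75 pt.
4 columns plus 3 column gaps: 191 + 90 = 281 pt.
Inner content = 281 − 2·6 = 269 pt.
4 columns + 3 column gaps: 4d + 3·20 = 269.
4d = 269 − 60 = 209, so d = 52.25 pt.

52.25 pt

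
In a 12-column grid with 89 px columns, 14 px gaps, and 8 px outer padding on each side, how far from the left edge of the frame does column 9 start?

Column 9 starts at margin + 8·(column + gutter) = 8 + 8·103 = 832 px.

832 px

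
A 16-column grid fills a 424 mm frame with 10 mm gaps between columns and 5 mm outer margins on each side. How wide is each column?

16.5 mm

Content width = 424 − 2·5 = 414 mm.
16c + 15·10 = 414 → 16c = 264 → c = 16.5 mm.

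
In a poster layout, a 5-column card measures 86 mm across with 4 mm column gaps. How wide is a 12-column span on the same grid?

212 mm

5c + 4·4 = 86 → 5c = 70 → c = 14 mm.
Span of 12: 12·14 + 11·4 = 168 + 44 = 212 mm.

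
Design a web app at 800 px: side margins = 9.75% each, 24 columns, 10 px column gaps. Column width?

Each margin = 9.75% of 800 = 78 px; content = 800 − 2·78 = 644 px.
24c + 23·10 = 644 → 24c = 414 → c = 17.25 px.

17.25 px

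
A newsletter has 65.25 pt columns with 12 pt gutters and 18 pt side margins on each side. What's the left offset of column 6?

404.25 pt

Column 6 starts at margin + 5·(column + gutter) = 18 + 5·77.25 = 404.25 pt.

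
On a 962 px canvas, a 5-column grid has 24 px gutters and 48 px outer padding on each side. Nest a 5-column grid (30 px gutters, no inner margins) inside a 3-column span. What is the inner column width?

Subtract both margins: 962 − 2·48 = 866 px.
5 columns + 4 gutters: 5c + 4·24 = 866.
5c = 866 − 96 = 770, so c = 154 px.
3 columns plus 2 gutters: 462 + 48 = 510 px.
Subtracting 4 gutters of 30 leaves 390 for 5 columns, so d = 78 px.

78 px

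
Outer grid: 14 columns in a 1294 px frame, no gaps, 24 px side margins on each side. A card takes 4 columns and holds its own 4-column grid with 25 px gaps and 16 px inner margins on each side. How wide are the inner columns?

Outer content = 1294 − 2·24 = 1246 px.
1246 / 14 = 89 px per column.
4-column span = 4·89 = 356 px.
Inner content = 356 − 2·16 = 324 px.
324 − 3·25 = 249; ÷4 gives d = 62.25 px.

62.25 px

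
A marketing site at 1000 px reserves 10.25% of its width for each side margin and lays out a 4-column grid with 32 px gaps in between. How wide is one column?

174.75 px

1000 × (1 − 2·10.25%) = 1000 × 79.5% = 795 px for the columns.
795 − 3·32 = 699; ÷4 gives c = 174.75 px.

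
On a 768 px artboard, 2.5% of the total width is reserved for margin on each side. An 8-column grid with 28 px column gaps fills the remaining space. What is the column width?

66.7 px

Margins: 2.5% × 768 = 19.2 px each, so content = 768 − 38.4 = 729.6 px.
Subtracting 7 column gaps of 28 leaves 533.6 for 8 columns, so c = 66.7 px.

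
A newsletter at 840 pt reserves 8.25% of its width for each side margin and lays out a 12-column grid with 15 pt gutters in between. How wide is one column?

44.7 pt

840 × (1 − 2·8.25%) = 840 × 83.5% = 701.4 pt for the columns.
12c + 11·15 = 701.4 → 12c = 536.4 → c = 44.7 pt.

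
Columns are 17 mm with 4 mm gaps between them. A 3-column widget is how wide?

3 columns plus 2 gaps: 51 + 8 = 59 mm.

59 mm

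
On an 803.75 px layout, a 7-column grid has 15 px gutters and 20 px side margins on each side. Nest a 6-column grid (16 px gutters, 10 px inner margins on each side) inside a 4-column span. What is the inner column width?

55 px

Subtract both margins: 803.75 − 2·20 = 763.75 px.
7c + 6·15 = 763.75 → 7c = 673.75 → c = 96.25 px.
4 columns plus 3 gutters: 385 + 45 = 430 px.
Inner content = 430 − 2·10 = 410 px.
6d + 5·16 = 410 → 6d = 330 → d = 55 px.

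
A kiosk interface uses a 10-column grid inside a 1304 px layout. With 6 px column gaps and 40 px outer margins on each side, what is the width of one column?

117 px

Subtract both margins: 1304 − 2·40 = 1224 px.
10 columns + 9 column gaps: 10c + 9·6 = 1224.
10c = 1224 − 54 = 1170, so c = 117 px.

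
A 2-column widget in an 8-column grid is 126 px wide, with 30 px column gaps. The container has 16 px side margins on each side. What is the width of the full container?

626 px

Subtracting 1 column gap of 30 leaves 96 for 2 columns, so c = 48 px.
Adding margins, columns and gutters: 32 + 384 + 210 = 626 px.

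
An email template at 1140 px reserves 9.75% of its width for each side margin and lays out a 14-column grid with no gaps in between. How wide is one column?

1140 × (1 − 2·9.75%) = 1140 × 80.5% = 917.7 px for the columns.
With no gaps, each column is 917.7/14 = 65.55 px.

65.55 px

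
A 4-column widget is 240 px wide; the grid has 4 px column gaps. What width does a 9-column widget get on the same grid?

4 columns + 3 column gaps: 4c + 3·4 = 240.
4c = 240 − 12 = 228, so c = 57 px.
9-column span = 9·57 + 8·4 = 545 px.

545 px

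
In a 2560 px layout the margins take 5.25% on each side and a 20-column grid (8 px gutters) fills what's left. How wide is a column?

Margins: 5.25% × 2560 = 134.4 px each, so content = 2560 − 268.8 = 2291.2 px.
Subtracting 19 gutters of 8 leaves 2139.2 for 20 columns, so c = 106.96 px.

106.96 px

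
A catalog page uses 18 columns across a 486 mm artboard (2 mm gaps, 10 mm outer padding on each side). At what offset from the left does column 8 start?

Subtract both margins: 486 − 2·10 = 466 mm.
18c + 17·2 = 466 → 18c = 432 → c = 24 mm.
Before column 8: the margin + 7 columns + 7 gaps.
Offset = 10 + 7·(24 + 2) = 10 + 182 = 192 mm.

192 mm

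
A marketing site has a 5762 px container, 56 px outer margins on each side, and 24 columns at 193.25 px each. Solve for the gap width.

44 px

Content width = 5762 − 2·56 = 5650 px.
Columns use 4638 px, leaving 1012 px across 23 gaps = 44 px each.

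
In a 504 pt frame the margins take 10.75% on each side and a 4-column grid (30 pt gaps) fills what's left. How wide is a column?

76.41 pt

Each margin = 10.75% of 504 = 54.18 pt; content = 504 − 2·54.18 = 395.64 pt.
395.64 − 3·30 = 305.64; ÷4 gives c = 76.41 pt.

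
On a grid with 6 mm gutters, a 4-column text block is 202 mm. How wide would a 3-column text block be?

150 mm

202 − 3·6 = 184; ÷4 gives c = 46 mm.
3 columns plus 2 gutters: 138 + 12 = 150 mm.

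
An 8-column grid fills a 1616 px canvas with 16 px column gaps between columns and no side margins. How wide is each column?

8 columns + 7 column gaps: 8c + 7·16 = 1616.
8c = 1616 − 112 = 1504, so c = 188 px.

188 px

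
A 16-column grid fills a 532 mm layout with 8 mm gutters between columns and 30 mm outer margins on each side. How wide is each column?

Inside the margins: 532 − 60 = 472 mm.
16c + 15·8 = 472 → 16c = 352 → c = 22 mm.

22 mm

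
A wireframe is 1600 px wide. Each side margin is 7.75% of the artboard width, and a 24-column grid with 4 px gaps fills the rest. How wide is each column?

1600 × (1 − 2·7.75%) = 1600 × 84.5% = 1352 px for the columns.
Subtracting 23 gaps of 4 leaves 1260 for 24 columns, so c = 52.5 px.

52.5 px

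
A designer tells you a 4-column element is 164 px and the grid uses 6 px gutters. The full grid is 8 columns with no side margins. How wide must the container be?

4 columns + 3 gutters: 4c + 3·6 = 164.
4c = 164 − 18 = 146, so c = 36.5 px.
Total width: 8·36.5 + 7·6 = 334 px.

334 px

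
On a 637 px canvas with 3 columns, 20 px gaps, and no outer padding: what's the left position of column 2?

219 px

3 columns + 2 gaps: 3c + 2·20 = 637.
3c = 637 − 40 = 597, so c = 199 px.
Before column 2: 1 column + 1 gap.
Offset = 1·(199 + 20) = 1·219 = 219 px.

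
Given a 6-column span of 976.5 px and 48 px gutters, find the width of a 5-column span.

6c + 5·48 = 976.5 → 6c = 736.5 → c = 122.75 px.
Span of 5: 5·122.75 + 4·48 = 613.75 + 192 = 805.75 px.

805.75 px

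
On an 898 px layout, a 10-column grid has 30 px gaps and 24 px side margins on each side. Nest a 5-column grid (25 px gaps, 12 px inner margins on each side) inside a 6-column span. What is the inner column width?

74.8 px

Outer content = 898 − 2·24 = 850 px.
850 − 9·30 = 580; ÷10 gives c = 58 px.
6 columns plus 5 gaps: 348 + 150 = 498 px.
Inner content = 498 − 2·12 = 474 px.
5 columns + 4 gaps: 5d + 4·25 = 474.
5d = 474 − 100 = 374, so d = 74.8 px.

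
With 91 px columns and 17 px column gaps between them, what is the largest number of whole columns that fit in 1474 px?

13 columns

Each extra column adds 91 + 17 = 108 px.
(1474 + 17) / 108 = 13.81, so 13 columns fit.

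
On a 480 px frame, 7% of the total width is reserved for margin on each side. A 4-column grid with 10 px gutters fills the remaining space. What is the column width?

480 × (1 − 2·7%) = 480 × 86% = 412.8 px for the columns.
412.8 − 3·10 = 382.8; ÷4 gives c = 95.7 px.

95.7 px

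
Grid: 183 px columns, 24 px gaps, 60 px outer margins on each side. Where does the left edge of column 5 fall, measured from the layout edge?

Column 5 starts at margin + 4·(column + gutter) = 60 + 4·207 = 888 px.

888 px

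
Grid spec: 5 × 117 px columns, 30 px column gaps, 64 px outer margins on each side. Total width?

Layout = 2·64 + 5·117 + 4·30 = 128 + 585 + 120 = 833 px.

833 px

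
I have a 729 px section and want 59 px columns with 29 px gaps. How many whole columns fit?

8 columns

k columns need k·59 + (k−1)·29 = k·88 − 29.
k·88 − 29 ≤ 729 → k ≤ 758 / 88 ≈ 8.61, so k = 8.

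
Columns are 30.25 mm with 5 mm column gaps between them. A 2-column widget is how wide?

Span of 2: 2·30.25 + 1·5 = 60.5 + 5 = 65.5 mm.

65.5 mm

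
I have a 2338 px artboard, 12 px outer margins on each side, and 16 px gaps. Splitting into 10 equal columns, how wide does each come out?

217 px

Subtract both margins: 2338 − 2·12 = 2314 px.
2314 − 9·16 = 2170; ÷10 gives c = 217 px.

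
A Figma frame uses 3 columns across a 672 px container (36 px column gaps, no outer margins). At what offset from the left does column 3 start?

3 columns + 2 column gaps: 3c + 2·36 = 672.
3c = 672 − 72 = 600, so c = 200 px.
Before column 3: 2 columns + 2 column gaps.
Offset = 2·(200 + 36) = 2·236 = 472 px.

472 px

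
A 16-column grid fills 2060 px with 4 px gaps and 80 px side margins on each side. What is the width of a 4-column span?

Subtract both margins: 2060 − 2·80 = 1900 px.
16 columns + 15 gaps: 16c + 15·4 = 1900.
16c = 1900 − 60 = 1840, so c = 115 px.
4 columns plus 3 gaps: 460 + 12 = 472 px.

472 px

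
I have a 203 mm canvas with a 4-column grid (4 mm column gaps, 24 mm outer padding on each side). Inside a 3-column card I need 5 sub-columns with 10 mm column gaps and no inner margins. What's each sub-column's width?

Subtract both margins: 203 − 2·24 = 155 mm.
Subtracting 3 column gaps of 4 leaves 143 for 4 columns, so c = 35.75 mm.
3-column span = 3·35.75 + 2·4 = 115.25 mm.
5 columns + 4 column gaps: 5d + 4·10 = 115.25.
5d = 115.25 − 40 = 75.25, so d = 15.05 mm.

15.05 mm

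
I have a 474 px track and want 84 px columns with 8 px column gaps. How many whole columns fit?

5 columns

5 columns: 5·84 + 4·8 = 452 px ≤ 474.
6 columns: 544 px > 474. So 5.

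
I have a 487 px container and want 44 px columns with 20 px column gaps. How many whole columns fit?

Each extra column adds 44 + 20 = 64 px.
(487 + 20) / 64 = 7.92, so 7 columns fit.

7 columns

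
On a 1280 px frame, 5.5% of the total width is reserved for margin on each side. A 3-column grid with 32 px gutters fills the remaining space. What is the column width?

Margins: 5.5% × 1280 = 70.4 px each, so content = 1280 − 140.8 = 1139.2 px.
Subtracting 2 gutters of 32 leaves 1075.2 for 3 columns, so c = 358.4 px.

358.4 px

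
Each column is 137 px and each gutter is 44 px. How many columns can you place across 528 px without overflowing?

3 columns

Each extra column adds 137 + 44 = 181 px.
(528 + 44) / 181 = 3.16, so 3 columns fit.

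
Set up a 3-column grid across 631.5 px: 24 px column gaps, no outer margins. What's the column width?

194.5 px

631.5 − 2·24 = 583.5; ÷3 gives c = 194.5 px.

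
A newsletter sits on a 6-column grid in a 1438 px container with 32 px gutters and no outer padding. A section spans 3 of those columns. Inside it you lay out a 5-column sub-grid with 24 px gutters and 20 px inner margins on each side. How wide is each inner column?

6c + 5·32 = 1438 → 6c = 1278 → c = 213 px.
3 columns plus 2 gutters: 639 + 64 = 703 px.
Inner content = 703 − 2·20 = 663 px.
663 − 4·24 = 567; ÷5 gives d = 113.4 px.

113.4 px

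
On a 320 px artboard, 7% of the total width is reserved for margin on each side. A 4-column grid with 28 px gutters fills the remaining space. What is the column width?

47.8 px

Margins: 7% × 320 = 22.4 px each, so content = 320 − 44.8 = 275.2 px.
4 columns + 3 gutters: 4c + 3·28 = 275.2.
4c = 275.2 − 84 = 191.2, so c = 47.8 px.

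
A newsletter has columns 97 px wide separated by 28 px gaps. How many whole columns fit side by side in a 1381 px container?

11 columns

Each extra column adds 97 + 28 = 125 px.
(1381 + 28) / 125 = 11.27, so 11 columns fit.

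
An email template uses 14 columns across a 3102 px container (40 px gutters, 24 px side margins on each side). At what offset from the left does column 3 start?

Content = 3102 − 2·24 = 3054 px.
14c + 13·40 = 3054 → 14c = 2534 → c = 181 px.
Each column+gutter stride is 221 px; 2 of them past the 24 px margin is 24 + 442 = 466 px.

466 px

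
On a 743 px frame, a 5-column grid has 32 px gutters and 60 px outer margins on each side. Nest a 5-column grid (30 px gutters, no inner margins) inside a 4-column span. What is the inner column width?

74.4 px

Outer content = 743 − 2·60 = 623 px.
623 − 4·32 = 495; ÷5 gives c = 99 px.
Span of 4: 4·99 + 3·32 = 396 + 96 = 492 px.
Subtracting 4 gutters of 30 leaves 372 for 5 columns, so d = 74.4 px.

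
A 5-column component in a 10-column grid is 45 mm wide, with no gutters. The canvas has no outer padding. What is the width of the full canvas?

90 mm

45 / 5 = 9 mm per column.
Total width: 10·9 = 90 mm.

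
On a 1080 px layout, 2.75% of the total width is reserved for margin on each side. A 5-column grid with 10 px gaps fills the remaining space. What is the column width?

196.12 px

Margins: 2.75% × 1080 = 29.7 px each, so content = 1080 − 59.4 = 1020.6 px.
1020.6 − 4·10 = 980.6; ÷5 gives c = 196.12 px.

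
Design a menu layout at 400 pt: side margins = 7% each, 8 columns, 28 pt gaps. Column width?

Margins: 7% × 400 = 28 pt each, so content = 400 − 56 = 344 pt.
8c + 7·28 = 344 → 8c = 148 → c = 18.5 pt.

18.5 pt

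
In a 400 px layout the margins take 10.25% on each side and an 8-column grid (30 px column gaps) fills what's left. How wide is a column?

Margins: 10.25% × 400 = 41 px each, so content = 400 − 82 = 318 px.
8 columns + 7 column gaps: 8c + 7·30 = 318.
8c = 318 − 210 = 108, so c = 13.5 px.

13.5 px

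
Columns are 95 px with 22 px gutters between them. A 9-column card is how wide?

1031 px

9-column span = 9·95 + 8·22 = 1031 px.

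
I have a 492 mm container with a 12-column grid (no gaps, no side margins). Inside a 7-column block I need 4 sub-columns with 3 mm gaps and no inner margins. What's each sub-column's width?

With no gaps, each column is 492/12 = 41 mm.
With no gaps, 7 columns span 7·41 = 287 mm.
4d + 3·3 = 287 → 4d = 278 → d = 69.5 mm.

69.5 mm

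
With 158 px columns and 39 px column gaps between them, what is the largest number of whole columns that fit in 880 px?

4 columns

k columns need k·158 + (k−1)·39 = k·197 − 39.
k·197 − 39 ≤ 880 → k ≤ 919 / 197 ≈ 4.66, so k = 4.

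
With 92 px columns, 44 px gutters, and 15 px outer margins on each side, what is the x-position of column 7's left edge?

Each column+gutter stride is 136 px; 6 of them past the 15 px margin is 15 + 816 = 831 px.

831 px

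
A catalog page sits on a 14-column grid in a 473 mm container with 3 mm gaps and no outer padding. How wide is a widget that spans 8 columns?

14 columns + 13 gaps: 14c + 13·3 = 473.
14c = 473 − 39 = 434, so c = 31 mm.
Span of 8: 8·31 + 7·3 = 248 + 21 = 269 mm.

269 mm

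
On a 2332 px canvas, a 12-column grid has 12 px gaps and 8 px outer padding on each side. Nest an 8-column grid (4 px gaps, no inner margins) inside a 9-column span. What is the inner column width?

213.25 px

Subtract both margins: 2332 − 2·8 = 2316 px.
Subtracting 11 gaps of 12 leaves 2184 for 12 columns, so c = 182 px.
Span of 9: 9·182 + 8·12 = 1638 + 96 = 1734 px.
Subtracting 7 gaps of 4 leaves 1706 for 8 columns, so d = 213.25 px.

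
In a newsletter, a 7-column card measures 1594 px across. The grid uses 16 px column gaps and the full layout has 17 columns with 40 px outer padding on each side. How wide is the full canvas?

Subtracting 6 column gaps of 16 leaves 1498 for 7 columns, so c = 214 px.
Adding margins, columns and gutters: 80 + 3638 + 256 = 3974 px.

3974 px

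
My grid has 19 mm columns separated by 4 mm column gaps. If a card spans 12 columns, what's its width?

272 mm

Span of 12: 12·19 + 11·4 = 228 + 44 = 272 mm.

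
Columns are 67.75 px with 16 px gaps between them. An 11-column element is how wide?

905.25 px

11 columns plus 10 gaps: 745.25 + 160 = 905.25 px.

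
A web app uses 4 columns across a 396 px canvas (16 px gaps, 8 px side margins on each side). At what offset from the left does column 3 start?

206 px

Inside the margins: 396 − 16 = 380 px.
4 columns + 3 gaps: 4c + 3·16 = 380.
4c = 380 − 48 = 332, so c = 83 px.
Column 3 starts at margin + 2·(column + gutter) = 8 + 2·99 = 206 px.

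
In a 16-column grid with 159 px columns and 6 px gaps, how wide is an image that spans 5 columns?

5 columns plus 4 gaps: 795 + 24 = 819 px.

819 px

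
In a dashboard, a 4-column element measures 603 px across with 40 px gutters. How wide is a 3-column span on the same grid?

442.25 px

4 columns + 3 gutters: 4c + 3·40 = 603.
4c = 603 − 120 = 483, so c = 120.75 px.
3-column span = 3·120.75 + 2·40 = 442.25 px.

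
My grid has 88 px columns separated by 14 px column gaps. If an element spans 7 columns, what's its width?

700 px

7 columns plus 6 column gaps: 616 + 84 = 700 px.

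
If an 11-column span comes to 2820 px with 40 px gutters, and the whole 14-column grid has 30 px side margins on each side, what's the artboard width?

3660 px

11 columns + 10 gutters: 11c + 10·40 = 2820.
11c = 2820 − 400 = 2420, so c = 220 px.
Adding margins, columns and gutters: 60 + 3080 + 520 = 3660 px.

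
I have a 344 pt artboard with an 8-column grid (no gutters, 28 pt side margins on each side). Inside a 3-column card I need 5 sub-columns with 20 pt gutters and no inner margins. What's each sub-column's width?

Subtract both margins: 344 − 2·28 = 288 pt.
8c = 288 → c = 36 pt.
3-column span = 3·36 = 108 pt.
5d + 4·20 = 108 → 5d = 28 → d = 5.6 pt.

5.6 pt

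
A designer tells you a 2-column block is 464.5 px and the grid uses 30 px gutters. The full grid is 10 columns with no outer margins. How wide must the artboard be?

2442.5 px

464.5 − 1·30 = 434.5; ÷2 gives c = 217.25 px.
Artboard = 10·217.25 + 9·30 = 2172.5 + 270 = 2442.5 px.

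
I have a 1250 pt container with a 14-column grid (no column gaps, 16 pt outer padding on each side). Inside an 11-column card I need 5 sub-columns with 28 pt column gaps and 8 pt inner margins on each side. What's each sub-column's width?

Subtract both margins: 1250 − 2·16 = 1218 pt.
14c = 1218 → c = 87 pt.
11-column span = 11·87 = 957 pt.
Inner content = 957 − 2·8 = 941 pt.
5d + 4·28 = 941 → 5d = 829 → d = 165.8 pt.

165.8 pt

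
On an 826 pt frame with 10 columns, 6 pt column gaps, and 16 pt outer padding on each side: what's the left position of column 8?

Take off 32 pt of margins, leaving 794 pt.
794 − 9·6 = 740; ÷10 gives c = 74 pt.
Each column+gutter stride is 80 pt; 7 of them past the 16 pt margin is 16 + 560 = 576 pt.

576 pt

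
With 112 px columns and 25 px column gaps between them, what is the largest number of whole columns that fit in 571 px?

Each extra column adds 112 + 25 = 137 px.
(571 + 25) / 137 = 4.35, so 4 columns fit.

4 columns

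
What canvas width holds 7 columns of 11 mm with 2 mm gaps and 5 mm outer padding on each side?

Total width: 2·5 + 7·11 + 6·2 = 99 mm.

99 mm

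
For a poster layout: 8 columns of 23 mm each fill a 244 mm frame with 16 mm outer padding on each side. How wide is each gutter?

Inside the margins: 244 − 32 = 212 mm.
8·23 + 7g = 212 → 7g = 28 → g = 4 mm.

4 mm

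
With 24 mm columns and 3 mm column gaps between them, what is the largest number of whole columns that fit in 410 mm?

15 columns

15 columns: 15·24 + 14·3 = 402 mm ≤ 410.
16 columns: 429 mm > 410. So 15.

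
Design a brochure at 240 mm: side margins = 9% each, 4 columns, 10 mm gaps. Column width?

41.7 mm

240 × (1 − 2·9%) = 240 × 82% = 196.8 mm for the columns.
Subtracting 3 gaps of 10 leaves 166.8 for 4 columns, so c = 41.7 mm.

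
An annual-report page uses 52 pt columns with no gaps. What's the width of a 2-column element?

104 pt

2-column span = 2·52 = 104 pt.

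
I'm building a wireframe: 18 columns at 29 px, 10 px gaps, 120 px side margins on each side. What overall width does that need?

Adding margins, columns and gutters: 240 + 522 + 170 = 932 px.

932 px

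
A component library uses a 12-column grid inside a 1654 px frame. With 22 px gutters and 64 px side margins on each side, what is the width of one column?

107 px

Subtract both margins: 1654 − 2·64 = 1526 px.
12c + 11·22 = 1526 → 12c = 1284 → c = 107 px.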